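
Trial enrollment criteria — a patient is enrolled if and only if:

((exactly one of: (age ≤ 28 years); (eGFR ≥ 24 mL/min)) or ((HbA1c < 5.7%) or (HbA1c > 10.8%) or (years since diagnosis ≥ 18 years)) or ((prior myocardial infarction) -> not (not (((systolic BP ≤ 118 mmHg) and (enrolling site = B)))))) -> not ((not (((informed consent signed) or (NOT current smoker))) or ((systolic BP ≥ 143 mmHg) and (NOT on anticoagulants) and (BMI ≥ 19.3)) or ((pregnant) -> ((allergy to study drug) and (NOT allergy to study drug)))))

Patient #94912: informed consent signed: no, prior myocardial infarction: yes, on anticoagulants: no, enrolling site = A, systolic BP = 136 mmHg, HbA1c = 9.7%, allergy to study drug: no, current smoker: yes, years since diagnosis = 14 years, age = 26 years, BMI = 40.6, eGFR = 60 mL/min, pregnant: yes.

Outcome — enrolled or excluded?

Enrolled

Atomic conditions:
  age ≤ 28 years: 26 ≤ 28 is true
  eGFR ≥ 24 mL/min: 60 ≥ 24 is true
  HbA1c < 5.7%: 9.7 < 5.7 is false
  HbA1c > 10.8%: 9.7 > 10.8 is false
  years since diagnosis ≥ 18 years: 14 ≥ 18 is false
  prior myocardial infarction: yes → true
  systolic BP ≤ 118 mmHg: 136 ≤ 118 is false
  enrolling site = B: A == B is false
  informed consent signed: no → false
  NOT current smoker: yes → false
  systolic BP ≥ 143 mmHg: 136 ≥ 143 is false
  NOT on anticoagulants: no → true
  BMI ≥ 19.3: 40.6 ≥ 19.3 is true
  pregnant: yes → true
  allergy to study drug: no → false
  NOT allergy to study drug: no → true
Combine:
[1.1] exactly-one(true, true) = false
[1.2] false OR false OR false = false
[1.3.2.1.1] false AND false = false
[1.3.2.1] NOT false = true
[1.3.2] NOT true = false
[1.3] true → false = false
[1] false OR false OR false = false
[2.1.1.1] false OR false = false
[2.1.1] NOT false = true
[2.1.2] false AND true AND true = false
[2.1.3.2] false AND true = false
[2.1.3] true → false = false
[2.1] true OR false OR false = true
[2] NOT true = false
[root] false → false (antecedent false ⇒ implication holds) = true
Overall: true → enrolled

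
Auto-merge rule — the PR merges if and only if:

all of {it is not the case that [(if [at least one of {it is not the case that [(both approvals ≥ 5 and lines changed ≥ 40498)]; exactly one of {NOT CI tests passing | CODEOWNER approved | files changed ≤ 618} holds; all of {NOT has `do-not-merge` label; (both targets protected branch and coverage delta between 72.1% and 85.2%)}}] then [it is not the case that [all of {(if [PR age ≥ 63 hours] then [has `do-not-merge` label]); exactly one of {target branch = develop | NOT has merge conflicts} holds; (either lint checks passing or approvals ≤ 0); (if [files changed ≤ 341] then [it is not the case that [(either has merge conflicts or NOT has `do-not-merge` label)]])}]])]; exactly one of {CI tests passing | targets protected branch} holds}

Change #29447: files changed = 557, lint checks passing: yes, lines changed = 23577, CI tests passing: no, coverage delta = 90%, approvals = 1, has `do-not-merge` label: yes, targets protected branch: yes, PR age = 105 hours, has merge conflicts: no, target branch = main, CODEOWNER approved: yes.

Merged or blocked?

Atomic conditions:
  approvals ≥ 5: 1 ≥ 5 is false
  lines changed ≥ 40498: 23577 ≥ 40498 is false
  NOT CI tests passing: no → true
  CODEOWNER approved: yes → true
  files changed ≤ 618: 557 ≤ 618 is true
  NOT has `do-not-merge` label: yes → false
  targets protected branch: yes → true
  coverage delta between 72.1% and 85.2%: 90 in [72.1, 85.2] is false
  PR age ≥ 63 hours: 105 ≥ 63 is true
  has `do-not-merge` label: yes → true
  target branch = develop: main == develop is false
  NOT has merge conflicts: no → true
  lint checks passing: yes → true
  approvals ≤ 0: 1 ≤ 0 is false
  files changed ≤ 341: 557 ≤ 341 is false
  has merge conflicts: no → false
  CI tests passing: no → false
Combine:
[1.1.1.1.1] false AND false = false
[1.1.1.1] NOT false = true
[1.1.1.2] exactly-one(true, true, true) = false
[1.1.1.3.2] true AND false = false
[1.1.1.3] false AND false = false
[1.1.1] true OR false OR false = true
[1.1.2.1.1] true → true = true
[1.1.2.1.2] exactly-one(false, true) = true
[1.1.2.1.3] true OR false = true
[1.1.2.1.4.2.1] false OR false = false
[1.1.2.1.4.2] NOT false = true
[1.1.2.1.4] false → true (antecedent false ⇒ implication holds) = true
[1.1.2.1] true AND true AND true AND true = true
[1.1.2] NOT true = false
[1.1] true → false = false
[1] NOT false = true
[2] exactly-one(false, true) = true
[root] true AND true = true
Overall: true → merged

Merged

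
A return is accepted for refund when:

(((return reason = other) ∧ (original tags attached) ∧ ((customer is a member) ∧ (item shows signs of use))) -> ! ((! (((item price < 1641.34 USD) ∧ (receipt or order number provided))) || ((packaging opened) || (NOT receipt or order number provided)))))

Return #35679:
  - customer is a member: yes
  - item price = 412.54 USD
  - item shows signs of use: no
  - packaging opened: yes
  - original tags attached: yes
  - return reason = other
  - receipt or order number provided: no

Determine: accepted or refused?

Atomic conditions:
  return reason = other: other == other is true
  original tags attached: yes → true
  customer is a member: yes → true
  item shows signs of use: no → false
  item price < 1641.34 USD: 412.54 < 1641.34 is true
  receipt or order number provided: no → false
  packaging opened: yes → true
  NOT receipt or order number provided: no → true
Combine:
[1.3] true AND false = false
[1] true AND true AND false = false
[2.1.1.1] true AND false = false
[2.1.1] NOT false = true
[2.1.2] true OR true = true
[2.1] true OR true = true
[2] NOT true = false
[root] false → false (antecedent false ⇒ implication holds) = true
Overall: true → accepted

Accepted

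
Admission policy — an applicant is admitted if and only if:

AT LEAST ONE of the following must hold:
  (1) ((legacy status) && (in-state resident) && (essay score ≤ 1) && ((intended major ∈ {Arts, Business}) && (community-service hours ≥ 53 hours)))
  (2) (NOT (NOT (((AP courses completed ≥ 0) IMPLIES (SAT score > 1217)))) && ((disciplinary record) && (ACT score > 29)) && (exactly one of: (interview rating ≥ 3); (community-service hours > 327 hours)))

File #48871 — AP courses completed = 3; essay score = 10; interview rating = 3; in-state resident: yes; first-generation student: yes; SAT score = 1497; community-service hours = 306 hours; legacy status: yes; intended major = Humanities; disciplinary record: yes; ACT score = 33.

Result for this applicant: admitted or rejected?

Atomic conditions:
  legacy status: yes → true
  in-state resident: yes → true
  essay score ≤ 1: 10 ≤ 1 is false
  intended major ∈ {Arts, Business}: Humanities is not in the set → false
  community-service hours ≥ 53 hours: 306 ≥ 53 is true
  AP courses completed ≥ 0: 3 ≥ 0 is true
  SAT score > 1217: 1497 > 1217 is true
  disciplinary record: yes → true
  ACT score > 29: 33 > 29 is true
  interview rating ≥ 3: 3 ≥ 3 is true
  community-service hours > 327 hours: 306 > 327 is false
Combine:
[1.4] false AND true = false
[1] true AND true AND false AND false = false
[2.1.1.1] true → true = true
[2.1.1] NOT true = false
[2.1] NOT false = true
[2.2] true AND true = true
[2.3] exactly-one(true, false) = true
[2] true AND true AND true = true
[root] false OR true = true
Overall: true → admitted

Admitted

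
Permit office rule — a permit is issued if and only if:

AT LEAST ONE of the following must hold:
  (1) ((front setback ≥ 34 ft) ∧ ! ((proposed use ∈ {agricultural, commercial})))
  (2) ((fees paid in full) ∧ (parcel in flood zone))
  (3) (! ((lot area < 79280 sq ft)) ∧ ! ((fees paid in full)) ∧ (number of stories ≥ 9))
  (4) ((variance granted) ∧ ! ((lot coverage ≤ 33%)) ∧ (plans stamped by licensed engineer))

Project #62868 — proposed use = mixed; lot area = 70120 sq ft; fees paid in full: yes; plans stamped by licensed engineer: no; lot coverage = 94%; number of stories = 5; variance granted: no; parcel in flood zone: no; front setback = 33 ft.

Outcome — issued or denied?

Denied

Atomic conditions:
  front setback ≥ 34 ft: 33 ≥ 34 is false
  proposed use ∈ {agricultural, commercial}: mixed is not in the set → false
  fees paid in full: yes → true
  parcel in flood zone: no → false
  lot area < 79280 sq ft: 70120 < 79280 is true
  number of stories ≥ 9: 5 ≥ 9 is false
  variance granted: no → false
  lot coverage ≤ 33%: 94 ≤ 33 is false
  plans stamped by licensed engineer: no → false
Combine:
[1.2] NOT false = true
[1] false AND true = false
[2] true AND false = false
[3.1] NOT true = false
[3.2] NOT true = false
[3] false AND false AND false = false
[4.2] NOT false = true
[4] false AND true AND false = false
[root] false OR false OR false OR false = false
Overall: false → denied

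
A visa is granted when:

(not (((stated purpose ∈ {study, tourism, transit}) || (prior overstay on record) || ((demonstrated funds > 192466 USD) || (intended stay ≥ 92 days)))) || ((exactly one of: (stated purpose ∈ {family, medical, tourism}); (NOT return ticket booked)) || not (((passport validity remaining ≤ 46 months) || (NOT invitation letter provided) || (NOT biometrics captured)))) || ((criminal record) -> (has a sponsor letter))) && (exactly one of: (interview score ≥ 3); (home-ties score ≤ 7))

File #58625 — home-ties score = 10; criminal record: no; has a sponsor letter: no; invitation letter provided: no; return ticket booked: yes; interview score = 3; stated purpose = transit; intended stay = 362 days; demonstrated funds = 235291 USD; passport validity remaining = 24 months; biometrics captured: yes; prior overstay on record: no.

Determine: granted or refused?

Atomic conditions:
  stated purpose ∈ {study, tourism, transit}: transit is in the set → true
  prior overstay on record: no → false
  demonstrated funds > 192466 USD: 235291 > 192466 is true
  intended stay ≥ 92 days: 362 ≥ 92 is true
  stated purpose ∈ {family, medical, tourism}: transit is not in the set → false
  NOT return ticket booked: yes → false
  passport validity remaining ≤ 46 months: 24 ≤ 46 is true
  NOT invitation letter provided: no → true
  NOT biometrics captured: yes → false
  criminal record: no → false
  has a sponsor letter: no → false
  interview score ≥ 3: 3 ≥ 3 is true
  home-ties score ≤ 7: 10 ≤ 7 is false
Combine:
[1.1.1.3] true OR true = true
[1.1.1] true OR false OR true = true
[1.1] NOT true = false
[1.2.1] exactly-one(false, false) = false
[1.2.2.1] true OR true OR false = true
[1.2.2] NOT true = false
[1.2] false OR false = false
[1.3] false → false (antecedent false ⇒ implication holds) = true
[1] false OR false OR true = true
[2] exactly-one(true, false) = true
[root] true AND true = true
Overall: true → granted

Granted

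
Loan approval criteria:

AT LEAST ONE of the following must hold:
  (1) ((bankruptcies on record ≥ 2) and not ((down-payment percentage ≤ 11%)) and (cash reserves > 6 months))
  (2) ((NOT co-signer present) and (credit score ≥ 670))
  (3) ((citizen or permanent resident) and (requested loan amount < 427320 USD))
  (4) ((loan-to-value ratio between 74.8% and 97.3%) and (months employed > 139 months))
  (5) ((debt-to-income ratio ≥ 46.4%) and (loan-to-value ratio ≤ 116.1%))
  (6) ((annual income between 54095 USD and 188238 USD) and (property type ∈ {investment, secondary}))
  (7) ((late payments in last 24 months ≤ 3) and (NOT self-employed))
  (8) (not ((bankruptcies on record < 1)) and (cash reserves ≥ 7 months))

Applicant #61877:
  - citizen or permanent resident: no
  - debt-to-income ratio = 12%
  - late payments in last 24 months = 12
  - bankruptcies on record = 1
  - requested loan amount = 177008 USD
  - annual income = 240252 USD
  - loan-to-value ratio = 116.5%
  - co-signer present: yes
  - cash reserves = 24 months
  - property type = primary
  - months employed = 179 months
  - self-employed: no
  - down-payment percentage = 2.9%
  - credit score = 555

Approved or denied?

Atomic conditions:
  bankruptcies on record ≥ 2: 1 ≥ 2 is false
  down-payment percentage ≤ 11%: 2.9 ≤ 11 is true
  cash reserves > 6 months: 24 > 6 is true
  NOT co-signer present: yes → false
  credit score ≥ 670: 555 ≥ 670 is false
  citizen or permanent resident: no → false
  requested loan amount < 427320 USD: 177008 < 427320 is true
  loan-to-value ratio between 74.8% and 97.3%: 116.5 in [74.8, 97.3] is false
  months employed > 139 months: 179 > 139 is true
  debt-to-income ratio ≥ 46.4%: 12 ≥ 46.4 is false
  loan-to-value ratio ≤ 116.1%: 116.5 ≤ 116.1 is false
  annual income between 54095 USD and 188238 USD: 240252 in [54095, 188238] is false
  property type ∈ {investment, secondary}: primary is not in the set → false
  late payments in last 24 months ≤ 3: 12 ≤ 3 is false
  NOT self-employed: no → true
  bankruptcies on record < 1: 1 < 1 is false
  cash reserves ≥ 7 months: 24 ≥ 7 is true
Combine:
[1.2] NOT true = false
[1] false AND false AND true = false
[2] false AND false = false
[3] false AND true = false
[4] false AND true = false
[5] false AND false = false
[6] false AND false = false
[7] false AND true = false
[8.1] NOT false = true
[8] true AND true = true
[root] false OR false OR false OR false OR false OR false OR false OR true = true
Overall: true → approved

Approved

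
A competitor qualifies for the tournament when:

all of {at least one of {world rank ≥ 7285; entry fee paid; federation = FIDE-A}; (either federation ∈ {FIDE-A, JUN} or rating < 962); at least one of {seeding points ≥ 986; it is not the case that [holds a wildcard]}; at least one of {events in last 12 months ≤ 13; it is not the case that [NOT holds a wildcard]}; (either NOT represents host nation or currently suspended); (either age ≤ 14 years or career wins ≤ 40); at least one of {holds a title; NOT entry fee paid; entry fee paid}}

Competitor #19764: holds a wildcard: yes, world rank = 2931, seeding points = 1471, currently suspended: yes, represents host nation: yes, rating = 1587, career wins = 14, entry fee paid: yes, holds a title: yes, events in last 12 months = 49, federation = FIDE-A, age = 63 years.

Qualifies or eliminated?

Atomic conditions:
  world rank ≥ 7285: 2931 ≥ 7285 is false
  entry fee paid: yes → true
  federation = FIDE-A: FIDE-A == FIDE-A is true
  federation ∈ {FIDE-A, JUN}: FIDE-A is in the set → true
  rating < 962: 1587 < 962 is false
  seeding points ≥ 986: 1471 ≥ 986 is true
  holds a wildcard: yes → true
  events in last 12 months ≤ 13: 49 ≤ 13 is false
  NOT holds a wildcard: yes → false
  NOT represents host nation: yes → false
  currently suspended: yes → true
  age ≤ 14 years: 63 ≤ 14 is false
  career wins ≤ 40: 14 ≤ 40 is true
  holds a title: yes → true
  NOT entry fee paid: yes → false
Combine:
[1] false OR true OR true = true
[2] true OR false = true
[3.2] NOT true = false
[3] true OR false = true
[4.2] NOT false = true
[4] false OR true = true
[5] false OR true = true
[6] false OR true = true
[7] true OR false OR true = true
[root] true AND true AND true AND true AND true AND true AND true = true
Overall: true → qualifies

Qualifies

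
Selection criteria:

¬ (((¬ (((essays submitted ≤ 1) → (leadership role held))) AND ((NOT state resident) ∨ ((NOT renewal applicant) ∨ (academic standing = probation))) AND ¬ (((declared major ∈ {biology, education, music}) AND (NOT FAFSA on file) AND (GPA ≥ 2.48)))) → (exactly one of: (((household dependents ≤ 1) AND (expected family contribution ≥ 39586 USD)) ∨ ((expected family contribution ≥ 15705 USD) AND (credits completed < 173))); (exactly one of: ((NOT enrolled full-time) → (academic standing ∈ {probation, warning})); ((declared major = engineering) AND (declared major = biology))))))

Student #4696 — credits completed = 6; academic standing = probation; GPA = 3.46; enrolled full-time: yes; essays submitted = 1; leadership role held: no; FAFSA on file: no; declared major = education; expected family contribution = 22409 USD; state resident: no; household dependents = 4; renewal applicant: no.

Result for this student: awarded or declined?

Atomic conditions:
  essays submitted ≤ 1: 1 ≤ 1 is true
  leadership role held: no → false
  NOT state resident: no → true
  NOT renewal applicant: no → true
  academic standing = probation: probation == probation is true
  declared major ∈ {biology, education, music}: education is in the set → true
  NOT FAFSA on file: no → true
  GPA ≥ 2.48: 3.46 ≥ 2.48 is true
  household dependents ≤ 1: 4 ≤ 1 is false
  expected family contribution ≥ 39586 USD: 22409 ≥ 39586 is false
  expected family contribution ≥ 15705 USD: 22409 ≥ 15705 is true
  credits completed < 173: 6 < 173 is true
  NOT enrolled full-time: yes → false
  academic standing ∈ {probation, warning}: probation is in the set → true
  declared major = engineering: education == engineering is false
  declared major = biology: education == biology is false
Combine:
[1.1.1.1] true → false = false
[1.1.1] NOT false = true
[1.1.2.2] true OR true = true
[1.1.2] true OR true = true
[1.1.3.1] true AND true AND true = true
[1.1.3] NOT true = false
[1.1] true AND true AND false = false
[1.2.1.1] false AND false = false
[1.2.1.2] true AND true = true
[1.2.1] false OR true = true
[1.2.2.1] false → true (antecedent false ⇒ implication holds) = true
[1.2.2.2] false AND false = false
[1.2.2] exactly-one(true, false) = true
[1.2] exactly-one(true, true) = false
[1] false → false (antecedent false ⇒ implication holds) = true
[root] NOT true = false
Overall: false → declined

Declined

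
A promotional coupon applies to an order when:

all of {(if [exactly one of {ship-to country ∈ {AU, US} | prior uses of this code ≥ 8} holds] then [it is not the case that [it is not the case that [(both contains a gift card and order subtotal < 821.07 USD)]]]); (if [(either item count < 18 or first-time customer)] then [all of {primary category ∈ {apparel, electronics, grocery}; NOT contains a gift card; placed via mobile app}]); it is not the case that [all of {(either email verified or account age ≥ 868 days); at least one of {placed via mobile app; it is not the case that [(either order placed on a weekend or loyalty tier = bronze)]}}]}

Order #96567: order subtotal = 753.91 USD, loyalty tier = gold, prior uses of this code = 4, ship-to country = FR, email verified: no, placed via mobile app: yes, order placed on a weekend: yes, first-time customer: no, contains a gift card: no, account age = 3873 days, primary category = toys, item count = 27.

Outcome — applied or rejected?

Rejected

Atomic conditions:
  ship-to country ∈ {AU, US}: FR is not in the set → false
  prior uses of this code ≥ 8: 4 ≥ 8 is false
  contains a gift card: no → false
  order subtotal < 821.07 USD: 753.91 < 821.07 is true
  item count < 18: 27 < 18 is false
  first-time customer: no → false
  primary category ∈ {apparel, electronics, grocery}: toys is not in the set → false
  NOT contains a gift card: no → true
  placed via mobile app: yes → true
  email verified: no → false
  account age ≥ 868 days: 3873 ≥ 868 is true
  order placed on a weekend: yes → true
  loyalty tier = bronze: gold == bronze is false
Combine:
[1.1] exactly-one(false, false) = false
[1.2.1.1] false AND true = false
[1.2.1] NOT false = true
[1.2] NOT true = false
[1] false → false (antecedent false ⇒ implication holds) = true
[2.1] false OR false = false
[2.2] false AND true AND true = false
[2] false → false (antecedent false ⇒ implication holds) = true
[3.1.1] false OR true = true
[3.1.2.2.1] true OR false = true
[3.1.2.2] NOT true = false
[3.1.2] true OR false = true
[3.1] true AND true = true
[3] NOT true = false
[root] true AND true AND false = false
Overall: false → rejected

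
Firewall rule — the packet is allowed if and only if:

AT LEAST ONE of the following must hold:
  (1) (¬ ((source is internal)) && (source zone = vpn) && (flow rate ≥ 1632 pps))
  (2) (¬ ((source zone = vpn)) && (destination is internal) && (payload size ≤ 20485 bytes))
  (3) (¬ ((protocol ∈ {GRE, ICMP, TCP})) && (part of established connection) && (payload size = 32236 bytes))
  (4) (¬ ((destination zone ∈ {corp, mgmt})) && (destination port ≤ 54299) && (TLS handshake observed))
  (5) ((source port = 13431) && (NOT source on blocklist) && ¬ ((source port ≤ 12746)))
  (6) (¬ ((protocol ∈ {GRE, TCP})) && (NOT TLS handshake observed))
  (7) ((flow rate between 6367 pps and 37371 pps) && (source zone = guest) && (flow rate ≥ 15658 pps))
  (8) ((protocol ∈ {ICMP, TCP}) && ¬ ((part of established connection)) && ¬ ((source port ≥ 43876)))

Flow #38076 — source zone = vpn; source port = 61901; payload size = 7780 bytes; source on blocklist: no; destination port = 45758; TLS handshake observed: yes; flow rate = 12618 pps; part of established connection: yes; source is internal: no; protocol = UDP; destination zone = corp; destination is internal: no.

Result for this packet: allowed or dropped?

Allowed

Atomic conditions:
  source is internal: no → false
  source zone = vpn: vpn == vpn is true
  flow rate ≥ 1632 pps: 12618 ≥ 1632 is true
  destination is internal: no → false
  payload size ≤ 20485 bytes: 7780 ≤ 20485 is true
  protocol ∈ {GRE, ICMP, TCP}: UDP is not in the set → false
  part of established connection: yes → true
  payload size = 32236 bytes: 7780 == 32236 is false
  destination zone ∈ {corp, mgmt}: corp is in the set → true
  destination port ≤ 54299: 45758 ≤ 54299 is true
  TLS handshake observed: yes → true
  source port = 13431: 61901 == 13431 is false
  NOT source on blocklist: no → true
  source port ≤ 12746: 61901 ≤ 12746 is false
  protocol ∈ {GRE, TCP}: UDP is not in the set → false
  NOT TLS handshake observed: yes → false
  flow rate between 6367 pps and 37371 pps: 12618 in [6367, 37371] is true
  source zone = guest: vpn == guest is false
  flow rate ≥ 15658 pps: 12618 ≥ 15658 is false
  protocol ∈ {ICMP, TCP}: UDP is not in the set → false
  source port ≥ 43876: 61901 ≥ 43876 is true
Combine:
[1.1] NOT false = true
[1] true AND true AND true = true
[2.1] NOT true = false
[2] false AND false AND true = false
[3.1] NOT false = true
[3] true AND true AND false = false
[4.1] NOT true = false
[4] false AND true AND true = false
[5.3] NOT false = true
[5] false AND true AND true = false
[6.1] NOT false = true
[6] true AND false = false
[7] true AND false AND false = false
[8.2] NOT true = false
[8.3] NOT true = false
[8] false AND false AND false = false
[root] true OR false OR false OR false OR false OR false OR false OR false = true
Overall: true → allowed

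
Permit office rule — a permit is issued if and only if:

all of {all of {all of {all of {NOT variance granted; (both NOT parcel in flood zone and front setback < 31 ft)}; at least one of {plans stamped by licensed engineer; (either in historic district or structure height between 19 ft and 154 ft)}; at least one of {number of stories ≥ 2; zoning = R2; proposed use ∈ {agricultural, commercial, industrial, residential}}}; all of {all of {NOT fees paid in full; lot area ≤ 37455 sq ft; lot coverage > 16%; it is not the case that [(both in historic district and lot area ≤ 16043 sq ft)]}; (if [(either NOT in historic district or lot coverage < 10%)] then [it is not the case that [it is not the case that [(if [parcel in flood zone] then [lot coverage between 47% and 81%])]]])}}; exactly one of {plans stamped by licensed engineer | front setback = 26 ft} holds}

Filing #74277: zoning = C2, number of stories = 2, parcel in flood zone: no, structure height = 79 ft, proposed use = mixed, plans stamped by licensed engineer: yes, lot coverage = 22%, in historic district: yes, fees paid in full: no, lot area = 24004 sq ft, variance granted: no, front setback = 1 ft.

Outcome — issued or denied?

Atomic conditions:
  NOT variance granted: no → true
  NOT parcel in flood zone: no → true
  front setback < 31 ft: 1 < 31 is true
  plans stamped by licensed engineer: yes → true
  in historic district: yes → true
  structure height between 19 ft and 154 ft: 79 in [19, 154] is true
  number of stories ≥ 2: 2 ≥ 2 is true
  zoning = R2: C2 == R2 is false
  proposed use ∈ {agricultural, commercial, industrial, residential}: mixed is not in the set → false
  NOT fees paid in full: no → true
  lot area ≤ 37455 sq ft: 24004 ≤ 37455 is true
  lot coverage > 16%: 22 > 16 is true
  lot area ≤ 16043 sq ft: 24004 ≤ 16043 is false
  NOT in historic district: yes → false
  lot coverage < 10%: 22 < 10 is false
  parcel in flood zone: no → false
  lot coverage between 47% and 81%: 22 in [47, 81] is false
  front setback = 26 ft: 1 == 26 is false
Combine:
[1.1.1.2] true AND true = true
[1.1.1] true AND true = true
[1.1.2.2] true OR true = true
[1.1.2] true OR true = true
[1.1.3] true OR false OR false = true
[1.1] true AND true AND true = true
[1.2.1.4.1] true AND false = false
[1.2.1.4] NOT false = true
[1.2.1] true AND true AND true AND true = true
[1.2.2.1] false OR false = false
[1.2.2.2.1.1] false → false (antecedent false ⇒ implication holds) = true
[1.2.2.2.1] NOT true = false
[1.2.2.2] NOT false = true
[1.2.2] false → true (antecedent false ⇒ implication holds) = true
[1.2] true AND true = true
[1] true AND true = true
[2] exactly-one(true, false) = true
[root] true AND true = true
Overall: true → issued

Issued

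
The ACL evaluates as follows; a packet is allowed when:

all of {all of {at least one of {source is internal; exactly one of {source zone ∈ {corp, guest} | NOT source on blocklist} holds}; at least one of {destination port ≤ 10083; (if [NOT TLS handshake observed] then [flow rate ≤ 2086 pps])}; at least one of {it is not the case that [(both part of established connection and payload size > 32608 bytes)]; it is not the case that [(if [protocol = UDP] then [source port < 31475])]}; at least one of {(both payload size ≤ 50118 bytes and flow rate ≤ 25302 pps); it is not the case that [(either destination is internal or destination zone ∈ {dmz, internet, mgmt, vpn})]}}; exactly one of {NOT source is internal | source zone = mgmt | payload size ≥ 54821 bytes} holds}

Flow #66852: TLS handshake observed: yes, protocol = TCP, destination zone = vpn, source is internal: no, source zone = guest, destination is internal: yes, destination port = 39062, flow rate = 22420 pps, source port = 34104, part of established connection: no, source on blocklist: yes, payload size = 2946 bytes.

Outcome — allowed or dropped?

Allowed

Atomic conditions:
  source is internal: no → false
  source zone ∈ {corp, guest}: guest is in the set → true
  NOT source on blocklist: yes → false
  destination port ≤ 10083: 39062 ≤ 10083 is false
  NOT TLS handshake observed: yes → false
  flow rate ≤ 2086 pps: 22420 ≤ 2086 is false
  part of established connection: no → false
  payload size > 32608 bytes: 2946 > 32608 is false
  protocol = UDP: TCP == UDP is false
  source port < 31475: 34104 < 31475 is false
  payload size ≤ 50118 bytes: 2946 ≤ 50118 is true
  flow rate ≤ 25302 pps: 22420 ≤ 25302 is true
  destination is internal: yes → true
  destination zone ∈ {dmz, internet, mgmt, vpn}: vpn is in the set → true
  NOT source is internal: no → true
  source zone = mgmt: guest == mgmt is false
  payload size ≥ 54821 bytes: 2946 ≥ 54821 is false
Combine:
[1.1.2] exactly-one(true, false) = true
[1.1] false OR true = true
[1.2.2] false → false (antecedent false ⇒ implication holds) = true
[1.2] false OR true = true
[1.3.1.1] false AND false = false
[1.3.1] NOT false = true
[1.3.2.1] false → false (antecedent false ⇒ implication holds) = true
[1.3.2] NOT true = false
[1.3] true OR false = true
[1.4.1] true AND true = true
[1.4.2.1] true OR true = true
[1.4.2] NOT true = false
[1.4] true OR false = true
[1] true AND true AND true AND true = true
[2] exactly-one(true, false, false) = true
[root] true AND true = true
Overall: true → allowed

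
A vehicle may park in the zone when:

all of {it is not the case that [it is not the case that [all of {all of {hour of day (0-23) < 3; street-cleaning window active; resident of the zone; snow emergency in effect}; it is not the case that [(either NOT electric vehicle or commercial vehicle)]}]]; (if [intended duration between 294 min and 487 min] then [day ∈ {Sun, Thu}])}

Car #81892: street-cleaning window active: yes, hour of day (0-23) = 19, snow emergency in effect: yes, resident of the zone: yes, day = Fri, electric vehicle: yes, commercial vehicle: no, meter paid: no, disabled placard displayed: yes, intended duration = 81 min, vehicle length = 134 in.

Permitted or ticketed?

Atomic conditions:
  hour of day (0-23) < 3: 19 < 3 is false
  street-cleaning window active: yes → true
  resident of the zone: yes → true
  snow emergency in effect: yes → true
  NOT electric vehicle: yes → false
  commercial vehicle: no → false
  intended duration between 294 min and 487 min: 81 in [294, 487] is false
  day ∈ {Sun, Thu}: Fri is not in the set → false
Combine:
[1.1.1.1] false AND true AND true AND true = false
[1.1.1.2.1] false OR false = false
[1.1.1.2] NOT false = true
[1.1.1] false AND true = false
[1.1] NOT false = true
[1] NOT true = false
[2] false → false (antecedent false ⇒ implication holds) = true
[root] false AND true = false
Overall: false → ticketed

Ticketed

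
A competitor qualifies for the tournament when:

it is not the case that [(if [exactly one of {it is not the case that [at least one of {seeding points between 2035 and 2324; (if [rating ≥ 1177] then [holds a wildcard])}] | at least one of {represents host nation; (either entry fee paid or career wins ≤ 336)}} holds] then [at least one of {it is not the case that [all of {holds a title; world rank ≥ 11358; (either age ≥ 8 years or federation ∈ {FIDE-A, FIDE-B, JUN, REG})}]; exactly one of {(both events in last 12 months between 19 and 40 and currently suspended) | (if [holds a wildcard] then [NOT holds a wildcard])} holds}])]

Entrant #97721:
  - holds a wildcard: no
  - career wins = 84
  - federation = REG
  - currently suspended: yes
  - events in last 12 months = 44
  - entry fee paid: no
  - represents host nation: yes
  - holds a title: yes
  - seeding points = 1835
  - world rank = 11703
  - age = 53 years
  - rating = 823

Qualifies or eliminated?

Atomic conditions:
  seeding points between 2035 and 2324: 1835 in [2035, 2324] is false
  rating ≥ 1177: 823 ≥ 1177 is false
  holds a wildcard: no → false
  represents host nation: yes → true
  entry fee paid: no → false
  career wins ≤ 336: 84 ≤ 336 is true
  holds a title: yes → true
  world rank ≥ 11358: 11703 ≥ 11358 is true
  age ≥ 8 years: 53 ≥ 8 is true
  federation ∈ {FIDE-A, FIDE-B, JUN, REG}: REG is in the set → true
  events in last 12 months between 19 and 40: 44 in [19, 40] is false
  currently suspended: yes → true
  NOT holds a wildcard: no → true
Combine:
[1.1.1.1.2] false → false (antecedent false ⇒ implication holds) = true
[1.1.1.1] false OR true = true
[1.1.1] NOT true = false
[1.1.2.2] false OR true = true
[1.1.2] true OR true = true
[1.1] exactly-one(false, true) = true
[1.2.1.1.3] true OR true = true
[1.2.1.1] true AND true AND true = true
[1.2.1] NOT true = false
[1.2.2.1] false AND true = false
[1.2.2.2] false → true (antecedent false ⇒ implication holds) = true
[1.2.2] exactly-one(false, true) = true
[1.2] false OR true = true
[1] true → true = true
[root] NOT true = false
Overall: false → eliminated

Eliminated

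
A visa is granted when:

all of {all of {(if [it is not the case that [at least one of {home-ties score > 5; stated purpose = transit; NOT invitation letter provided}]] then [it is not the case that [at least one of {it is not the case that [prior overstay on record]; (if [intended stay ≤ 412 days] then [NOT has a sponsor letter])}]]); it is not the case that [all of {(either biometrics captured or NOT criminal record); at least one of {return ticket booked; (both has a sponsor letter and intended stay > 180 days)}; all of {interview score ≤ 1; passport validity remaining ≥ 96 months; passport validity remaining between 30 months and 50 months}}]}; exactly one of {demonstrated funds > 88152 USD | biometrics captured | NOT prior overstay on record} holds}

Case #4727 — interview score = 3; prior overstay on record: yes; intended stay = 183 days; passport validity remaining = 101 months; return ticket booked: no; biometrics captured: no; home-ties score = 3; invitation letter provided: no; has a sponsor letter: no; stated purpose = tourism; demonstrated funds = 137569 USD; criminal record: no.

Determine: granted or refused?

Atomic conditions:
  home-ties score > 5: 3 > 5 is false
  stated purpose = transit: tourism == transit is false
  NOT invitation letter provided: no → true
  prior overstay on record: yes → true
  intended stay ≤ 412 days: 183 ≤ 412 is true
  NOT has a sponsor letter: no → true
  biometrics captured: no → false
  NOT criminal record: no → true
  return ticket booked: no → false
  has a sponsor letter: no → false
  intended stay > 180 days: 183 > 180 is true
  interview score ≤ 1: 3 ≤ 1 is false
  passport validity remaining ≥ 96 months: 101 ≥ 96 is true
  passport validity remaining between 30 months and 50 months: 101 in [30, 50] is false
  demonstrated funds > 88152 USD: 137569 > 88152 is true
  NOT prior overstay on record: yes → false
Combine:
[1.1.1.1] false OR false OR true = true
[1.1.1] NOT true = false
[1.1.2.1.1] NOT true = false
[1.1.2.1.2] true → true = true
[1.1.2.1] false OR true = true
[1.1.2] NOT true = false
[1.1] false → false (antecedent false ⇒ implication holds) = true
[1.2.1.1] false OR true = true
[1.2.1.2.2] false AND true = false
[1.2.1.2] false OR false = false
[1.2.1.3] false AND true AND false = false
[1.2.1] true AND false AND false = false
[1.2] NOT false = true
[1] true AND true = true
[2] exactly-one(true, false, false) = true
[root] true AND true = true
Overall: true → granted

Granted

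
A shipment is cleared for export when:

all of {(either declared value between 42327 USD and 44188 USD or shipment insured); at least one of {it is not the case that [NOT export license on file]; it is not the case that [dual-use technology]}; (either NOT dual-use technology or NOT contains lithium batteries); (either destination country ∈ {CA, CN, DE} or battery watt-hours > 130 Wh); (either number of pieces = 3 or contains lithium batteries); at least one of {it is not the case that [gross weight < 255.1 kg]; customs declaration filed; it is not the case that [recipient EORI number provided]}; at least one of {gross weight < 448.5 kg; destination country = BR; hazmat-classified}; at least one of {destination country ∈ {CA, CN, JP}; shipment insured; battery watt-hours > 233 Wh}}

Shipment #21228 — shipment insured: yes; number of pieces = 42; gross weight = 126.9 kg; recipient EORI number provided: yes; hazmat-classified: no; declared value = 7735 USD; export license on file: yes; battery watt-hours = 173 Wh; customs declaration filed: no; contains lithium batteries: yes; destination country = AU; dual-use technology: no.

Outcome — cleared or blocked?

Atomic conditions:
  declared value between 42327 USD and 44188 USD: 7735 in [42327, 44188] is false
  shipment insured: yes → true
  NOT export license on file: yes → false
  dual-use technology: no → false
  NOT dual-use technology: no → true
  NOT contains lithium batteries: yes → false
  destination country ∈ {CA, CN, DE}: AU is not in the set → false
  battery watt-hours > 130 Wh: 173 > 130 is true
  number of pieces = 3: 42 == 3 is false
  contains lithium batteries: yes → true
  gross weight < 255.1 kg: 126.9 < 255.1 is true
  customs declaration filed: no → false
  recipient EORI number provided: yes → true
  gross weight < 448.5 kg: 126.9 < 448.5 is true
  destination country = BR: AU == BR is false
  hazmat-classified: no → false
  destination country ∈ {CA, CN, JP}: AU is not in the set → false
  battery watt-hours > 233 Wh: 173 > 233 is false
Combine:
[1] false OR true = true
[2.1] NOT false = true
[2.2] NOT false = true
[2] true OR true = true
[3] true OR false = true
[4] false OR true = true
[5] false OR true = true
[6.1] NOT true = false
[6.3] NOT true = false
[6] false OR false OR false = false
[7] true OR false OR false = true
[8] false OR true OR false = true
[root] true AND true AND true AND true AND true AND false AND true AND true = false
Overall: false → blocked

Blocked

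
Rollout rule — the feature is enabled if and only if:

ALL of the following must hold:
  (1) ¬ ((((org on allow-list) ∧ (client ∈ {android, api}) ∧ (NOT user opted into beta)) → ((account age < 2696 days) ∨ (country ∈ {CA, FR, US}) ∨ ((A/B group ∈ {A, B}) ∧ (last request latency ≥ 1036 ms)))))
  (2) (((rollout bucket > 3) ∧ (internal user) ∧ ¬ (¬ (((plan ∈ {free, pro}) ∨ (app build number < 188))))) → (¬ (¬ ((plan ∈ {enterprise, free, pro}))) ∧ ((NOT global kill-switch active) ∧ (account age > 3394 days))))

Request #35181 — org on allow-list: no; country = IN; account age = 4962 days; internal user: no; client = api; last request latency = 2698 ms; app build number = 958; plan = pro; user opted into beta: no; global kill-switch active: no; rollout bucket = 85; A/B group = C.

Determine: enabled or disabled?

Disabled

Atomic conditions:
  org on allow-list: no → false
  client ∈ {android, api}: api is in the set → true
  NOT user opted into beta: no → true
  account age < 2696 days: 4962 < 2696 is false
  country ∈ {CA, FR, US}: IN is not in the set → false
  A/B group ∈ {A, B}: C is not in the set → false
  last request latency ≥ 1036 ms: 2698 ≥ 1036 is true
  rollout bucket > 3: 85 > 3 is true
  internal user: no → false
  plan ∈ {free, pro}: pro is in the set → true
  app build number < 188: 958 < 188 is false
  plan ∈ {enterprise, free, pro}: pro is in the set → true
  NOT global kill-switch active: no → true
  account age > 3394 days: 4962 > 3394 is true
Combine:
[1.1.1] false AND true AND true = false
[1.1.2.3] false AND true = false
[1.1.2] false OR false OR false = false
[1.1] false → false (antecedent false ⇒ implication holds) = true
[1] NOT true = false
[2.1.3.1.1] true OR false = true
[2.1.3.1] NOT true = false
[2.1.3] NOT false = true
[2.1] true AND false AND true = false
[2.2.1.1] NOT true = false
[2.2.1] NOT false = true
[2.2.2] true AND true = true
[2.2] true AND true = true
[2] false → true (antecedent false ⇒ implication holds) = true
[root] false AND true = false
Overall: false → disabled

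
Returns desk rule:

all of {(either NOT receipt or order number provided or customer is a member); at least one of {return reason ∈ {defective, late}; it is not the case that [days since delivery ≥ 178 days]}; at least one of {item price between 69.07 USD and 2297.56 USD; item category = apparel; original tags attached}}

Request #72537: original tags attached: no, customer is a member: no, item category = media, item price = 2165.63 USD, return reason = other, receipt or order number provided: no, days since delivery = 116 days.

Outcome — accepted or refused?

Atomic conditions:
  NOT receipt or order number provided: no → true
  customer is a member: no → false
  return reason ∈ {defective, late}: other is not in the set → false
  days since delivery ≥ 178 days: 116 ≥ 178 is false
  item price between 69.07 USD and 2297.56 USD: 2165.63 in [69.07, 2297.56] is true
  item category = apparel: media == apparel is false
  original tags attached: no → false
Combine:
[1] true OR false = true
[2.2] NOT false = true
[2] false OR true = true
[3] true OR false OR false = true
[root] true AND true AND true = true
Overall: true → accepted

Accepted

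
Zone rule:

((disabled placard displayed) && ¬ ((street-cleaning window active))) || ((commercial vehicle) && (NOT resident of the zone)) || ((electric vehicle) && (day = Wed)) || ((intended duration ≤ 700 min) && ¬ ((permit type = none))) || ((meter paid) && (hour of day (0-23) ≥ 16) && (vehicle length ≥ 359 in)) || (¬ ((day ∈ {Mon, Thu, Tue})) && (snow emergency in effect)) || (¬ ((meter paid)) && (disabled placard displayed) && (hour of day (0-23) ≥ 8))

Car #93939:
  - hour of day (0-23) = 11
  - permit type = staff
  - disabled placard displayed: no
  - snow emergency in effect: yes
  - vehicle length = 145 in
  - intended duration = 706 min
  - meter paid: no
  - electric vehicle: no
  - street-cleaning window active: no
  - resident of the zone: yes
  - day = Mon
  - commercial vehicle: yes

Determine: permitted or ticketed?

Ticketed

Atomic conditions:
  disabled placard displayed: no → false
  street-cleaning window active: no → false
  commercial vehicle: yes → true
  NOT resident of the zone: yes → false
  electric vehicle: no → false
  day = Wed: Mon == Wed is false
  intended duration ≤ 700 min: 706 ≤ 700 is false
  permit type = none: staff == none is false
  meter paid: no → false
  hour of day (0-23) ≥ 16: 11 ≥ 16 is false
  vehicle length ≥ 359 in: 145 ≥ 359 is false
  day ∈ {Mon, Thu, Tue}: Mon is in the set → true
  snow emergency in effect: yes → true
  hour of day (0-23) ≥ 8: 11 ≥ 8 is true
Combine:
[1.2] NOT false = true
[1] false AND true = false
[2] true AND false = false
[3] false AND false = false
[4.2] NOT false = true
[4] false AND true = false
[5] false AND false AND false = false
[6.1] NOT true = false
[6] false AND true = false
[7.1] NOT false = true
[7] true AND false AND true = false
[root] false OR false OR false OR false OR false OR false OR false = false
Overall: false → ticketed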